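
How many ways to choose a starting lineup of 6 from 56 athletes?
C(56,6) = 56!/(6!×50!) = 32468436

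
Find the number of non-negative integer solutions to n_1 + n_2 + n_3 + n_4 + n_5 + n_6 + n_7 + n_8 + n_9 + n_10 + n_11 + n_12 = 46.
C(46+12-1, 12-1) = C(57, 11) = 184509266760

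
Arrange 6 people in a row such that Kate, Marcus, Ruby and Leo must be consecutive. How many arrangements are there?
Treat the 4 as one block: (6-4+1)! × 4! = 6 × 24 = 144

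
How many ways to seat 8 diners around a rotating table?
Circular: fix one position, arrange the rest. (8-1)! = 5040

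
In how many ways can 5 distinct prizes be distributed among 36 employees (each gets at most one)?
P(36,5) = 36!/(36-5)! = 45239040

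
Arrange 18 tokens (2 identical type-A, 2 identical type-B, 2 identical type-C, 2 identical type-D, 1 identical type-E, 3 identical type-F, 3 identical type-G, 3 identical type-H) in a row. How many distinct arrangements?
18! / (2! × 2! × 2! × 2! × 1! × 3! × 3! × 3!) = 1852538688000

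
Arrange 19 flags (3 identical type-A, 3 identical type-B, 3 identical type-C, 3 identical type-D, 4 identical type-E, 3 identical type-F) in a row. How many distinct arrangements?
19! / (3! × 3! × 3! × 3! × 4! × 3!) = 651819168000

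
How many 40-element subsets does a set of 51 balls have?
C(51,40) = 51!/(40!×11!) = 47626016970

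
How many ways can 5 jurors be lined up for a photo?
5! = 120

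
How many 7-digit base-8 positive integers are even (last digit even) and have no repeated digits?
Last∈{0,2,4,6}. Last=0: 5040. Last nonzero: 3×6×P(6,5) = 12960. Total = 18000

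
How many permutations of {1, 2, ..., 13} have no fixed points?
!13 = Σ_{j=0}^{13} (-1)^j·13!/j! = 6227020800 - 6227020800 + 3113510400 - 1037836800 + 259459200 - 51891840 + 8648640 - 1235520 + 154440 - 17160 + 1716 - 156 + 13 - 1 = 2290792932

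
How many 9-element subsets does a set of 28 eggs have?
C(28,9) = 28!/(9!×19!) = 6906900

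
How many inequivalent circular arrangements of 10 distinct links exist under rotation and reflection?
(10-1)!/2 = 362880/2 = 181440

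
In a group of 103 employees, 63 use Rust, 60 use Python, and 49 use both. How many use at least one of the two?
|A∪B| = |A| + |B| - |A∩B| = 63 + 60 - 49 = 74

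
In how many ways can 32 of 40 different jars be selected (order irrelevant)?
C(40,32) = 40!/(32!×8!) = 76904685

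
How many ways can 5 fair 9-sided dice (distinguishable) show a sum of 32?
Coefficient of x^32 in (x + x² + ... + x^9)^5. By inclusion-exclusion on dice exceeding 9: Σ_j (-1)^j C(5,j)·C(32-1-9j, 4) = C(5,0)·C(31,4) - C(5,1)·C(22,4) + C(5,2)·C(13,4) - C(5,3)·C(4,4) = 1·31465 - 5·7315 + 10·715 - 10·1 = 2030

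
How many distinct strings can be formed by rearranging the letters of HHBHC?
5! / (1! × 1! × 3!) = 20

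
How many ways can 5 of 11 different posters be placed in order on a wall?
P(11,5) = 11!/(11-5)! = 55440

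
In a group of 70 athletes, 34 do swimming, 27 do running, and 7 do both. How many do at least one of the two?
|A∪B| = |A| + |B| - |A∩B| = 34 + 27 - 7 = 54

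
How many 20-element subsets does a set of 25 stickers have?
C(25,20) = 25!/(20!×5!) = 53130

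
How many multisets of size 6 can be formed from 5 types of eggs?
C(6+5-1, 5-1) = C(10, 4) = 210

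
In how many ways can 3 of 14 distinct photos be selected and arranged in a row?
P(14,3) = 14!/(14-3)! = 2184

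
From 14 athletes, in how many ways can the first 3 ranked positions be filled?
P(14,3) = 14!/(14-3)! = 2184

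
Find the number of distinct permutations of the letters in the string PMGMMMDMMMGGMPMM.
16! / (1! × 10! × 2! × 3!) = 480480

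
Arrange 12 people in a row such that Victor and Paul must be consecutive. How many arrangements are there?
Treat the 2 as one block: (12-2+1)! × 2! = 39916800 × 2 = 79833600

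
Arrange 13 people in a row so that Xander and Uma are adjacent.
Treat as block: (13-1)! × 2! = 479001600 × 2 = 958003200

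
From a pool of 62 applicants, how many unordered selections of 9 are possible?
C(62,9) = 62!/(9!×53!) = 20286591270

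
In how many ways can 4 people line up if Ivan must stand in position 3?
Fix one position: (4-1)! = 6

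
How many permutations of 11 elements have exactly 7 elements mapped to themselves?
Choose the 7 fixed points C(11,7) = 330, derange the rest: !4 = Σ_{j=0}^{4} (-1)^j·4!/j! = 24 - 24 + 12 - 4 + 1 = 9. Product = 330 × 9 = 2970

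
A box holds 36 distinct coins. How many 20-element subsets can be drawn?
C(36,20) = 36!/(20!×16!) = 7307872110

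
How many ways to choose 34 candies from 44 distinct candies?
C(44,34) = 44!/(34!×10!) = 2481256778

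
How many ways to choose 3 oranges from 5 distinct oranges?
C(5,3) = 5!/(3!×2!) = 10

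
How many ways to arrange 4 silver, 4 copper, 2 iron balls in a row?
10! / (4! × 4! × 2!) = 3150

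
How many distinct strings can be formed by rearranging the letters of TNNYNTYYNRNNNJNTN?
17! / (9! × 1! × 3! × 1! × 3!) = 27227200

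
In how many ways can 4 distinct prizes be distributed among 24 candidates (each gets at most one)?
P(24,4) = 24!/(24-4)! = 255024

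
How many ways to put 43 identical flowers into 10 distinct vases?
C(43+10-1, 10-1) = C(52, 9) = 3679075400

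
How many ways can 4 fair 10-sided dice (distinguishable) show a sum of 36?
Coefficient of x^36 in (x + x² + ... + x^10)^4. By inclusion-exclusion on dice exceeding 10: Σ_j (-1)^j C(4,j)·C(36-1-10j, 3) = C(4,0)·C(35,3) - C(4,1)·C(25,3) + C(4,2)·C(15,3) - C(4,3)·C(5,3) = 1·6545 - 4·2300 + 6·455 - 4·10 = 35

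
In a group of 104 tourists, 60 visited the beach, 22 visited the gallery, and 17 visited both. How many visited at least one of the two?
|A∪B| = |A| + |B| - |A∩B| = 60 + 22 - 17 = 65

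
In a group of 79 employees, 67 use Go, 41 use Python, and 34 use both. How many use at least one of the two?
|A∪B| = |A| + |B| - |A∩B| = 67 + 41 - 34 = 74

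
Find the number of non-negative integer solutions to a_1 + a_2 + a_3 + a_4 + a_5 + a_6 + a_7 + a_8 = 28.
C(28+8-1, 8-1) = C(35, 7) = 6724520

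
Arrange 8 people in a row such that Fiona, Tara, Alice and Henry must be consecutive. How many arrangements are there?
Treat the 4 as one block: (8-4+1)! × 4! = 120 × 24 = 2880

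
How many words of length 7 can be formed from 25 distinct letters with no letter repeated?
P(25,7) = 25!/(25-7)! = 2422728000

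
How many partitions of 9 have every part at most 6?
Let r_j(i) = number of partitions of i into parts ≤ j, for i = 0..9. r_1(i) = 1 for all i; r_j(i) = r_{j-1}(i) + r_j(i-j). Rows j = 2..6: ≤2: 1 1 2 2 3 3 4 4 5 5; ≤3: 1 1 2 3 4 5 7 8 10 12; ≤4: 1 1 2 3 5 6 9 11 15 18; ≤5: 1 1 2 3 5 7 10 13 18 23; ≤6: 1 1 2 3 5 7 11 14 20 26. r_6(9) = 26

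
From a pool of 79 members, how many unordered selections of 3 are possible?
C(79,3) = 79!/(3!×76!) = 79079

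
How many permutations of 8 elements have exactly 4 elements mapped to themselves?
Choose the 4 fixed points C(8,4) = 70, derange the rest: !4 = Σ_{j=0}^{4} (-1)^j·4!/j! = 24 - 24 + 12 - 4 + 1 = 9. Product = 70 × 9 = 630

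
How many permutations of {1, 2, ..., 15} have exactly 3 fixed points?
Choose the 3 fixed points C(15,3) = 455, derange the rest: !12 = Σ_{j=0}^{12} (-1)^j·12!/j! = 479001600 - 479001600 + 239500800 - 79833600 + 19958400 - 3991680 + 665280 - 95040 + 11880 - 1320 + 132 - 12 + 1 = 176214841. Product = 455 × 176214841 = 80177752655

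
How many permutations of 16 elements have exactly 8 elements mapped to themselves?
Choose the 8 fixed points C(16,8) = 12870, derange the rest: !8 = Σ_{j=0}^{8} (-1)^j·8!/j! = 40320 - 40320 + 20160 - 6720 + 1680 - 336 + 56 - 8 + 1 = 14833. Product = 12870 × 14833 = 190900710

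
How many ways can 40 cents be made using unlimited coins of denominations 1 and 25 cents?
Coefficient of x^40 in 1/(1-x^1) · 1/(1-x^25). Use j coins of 25 for j = 0..⌊40/25⌋ = 1, the rest in 1s: 1 + 1 = 2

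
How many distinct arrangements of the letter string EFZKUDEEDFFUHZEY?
16! / (1! × 1! × 3! × 2! × 1! × 2! × 4! × 2!) = 18162144000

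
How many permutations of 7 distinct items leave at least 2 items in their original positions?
Exactly j fixed points: C(7,j)·!(7-j); sum over j ≥ 2 (derangement numbers via !m = (m-1)·(!(m-1) + !(m-2)): !0..!5 = 1, 0, 1, 2, 9, 44). Σ_{j=2}^{7} C(7,j)·!(7-j) = C(7,2)·!5 + C(7,3)·!4 + C(7,4)·!3 + C(7,5)·!2 + C(7,6)·!1 + C(7,7)·!0 = 21·44 + 35·9 + 35·2 + 21·1 + 7·0 + 1·1 = 1331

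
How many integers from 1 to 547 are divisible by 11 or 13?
⌊547/11⌋ + ⌊547/13⌋ - ⌊547/143⌋ = 49 + 42 - 3 = 88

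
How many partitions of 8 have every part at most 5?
Let r_j(i) = number of partitions of i into parts ≤ j, for i = 0..8. r_1(i) = 1 for all i; r_j(i) = r_{j-1}(i) + r_j(i-j). Rows j = 2..5: ≤2: 1 1 2 2 3 3 4 4 5; ≤3: 1 1 2 3 4 5 7 8 10; ≤4: 1 1 2 3 5 6 9 11 15; ≤5: 1 1 2 3 5 7 10 13 18. r_5(8) = 18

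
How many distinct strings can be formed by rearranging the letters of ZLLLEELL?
8! / (5! × 1! × 2!) = 168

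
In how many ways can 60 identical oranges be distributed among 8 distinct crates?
C(60+8-1, 8-1) = C(67, 7) = 869648208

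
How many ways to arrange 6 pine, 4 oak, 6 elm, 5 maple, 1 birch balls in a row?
22! / (6! × 4! × 6! × 5! × 1!) = 752851139040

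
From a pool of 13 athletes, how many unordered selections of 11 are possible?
C(13,11) = 13!/(11!×2!) = 78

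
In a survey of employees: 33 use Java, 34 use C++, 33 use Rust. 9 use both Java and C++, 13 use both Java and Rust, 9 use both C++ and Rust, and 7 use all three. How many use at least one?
|A∪B∪C| = 33+34+33-9-13-9+7 = 76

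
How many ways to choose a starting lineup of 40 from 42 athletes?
C(42,40) = 42!/(40!×2!) = 861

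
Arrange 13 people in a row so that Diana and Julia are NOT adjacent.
Total - adjacent = 13! - (13-1)!×2 = 6227020800 - 958003200 = 5269017600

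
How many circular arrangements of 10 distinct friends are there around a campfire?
Circular: fix one position, arrange the rest. (10-1)! = 362880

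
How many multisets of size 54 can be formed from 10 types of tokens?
C(54+10-1, 10-1) = C(63, 9) = 23667689815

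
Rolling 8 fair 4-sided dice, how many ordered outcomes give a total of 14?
Coefficient of x^14 in (x + x² + ... + x^4)^8. By inclusion-exclusion on dice exceeding 4: Σ_j (-1)^j C(8,j)·C(14-1-4j, 7) = C(8,0)·C(13,7) - C(8,1)·C(9,7) = 1·1716 - 8·36 = 1428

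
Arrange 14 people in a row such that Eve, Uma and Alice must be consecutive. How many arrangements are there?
Treat the 3 as one block: (14-3+1)! × 3! = 479001600 × 6 = 2874009600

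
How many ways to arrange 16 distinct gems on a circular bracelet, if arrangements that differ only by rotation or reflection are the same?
(16-1)!/2 = 1307674368000/2 = 653837184000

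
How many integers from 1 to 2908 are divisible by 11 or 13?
⌊2908/11⌋ + ⌊2908/13⌋ - ⌊2908/143⌋ = 264 + 223 - 20 = 467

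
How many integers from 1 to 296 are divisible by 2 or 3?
⌊296/2⌋ + ⌊296/3⌋ - ⌊296/6⌋ = 148 + 98 - 49 = 197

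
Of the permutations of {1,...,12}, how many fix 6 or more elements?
Exactly j fixed points: C(12,j)·!(12-j); sum over j ≥ 6 (derangement numbers via !m = (m-1)·(!(m-1) + !(m-2)): !0..!6 = 1, 0, 1, 2, 9, 44, 265). Σ_{j=6}^{12} C(12,j)·!(12-j) = C(12,6)·!6 + C(12,7)·!5 + C(12,8)·!4 + C(12,9)·!3 + C(12,10)·!2 + C(12,11)·!1 + C(12,12)·!0 = 924·265 + 792·44 + 495·9 + 220·2 + 66·1 + 12·0 + 1·1 = 284670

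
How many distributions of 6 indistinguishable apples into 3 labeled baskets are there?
C(6+3-1, 3-1) = C(8, 2) = 28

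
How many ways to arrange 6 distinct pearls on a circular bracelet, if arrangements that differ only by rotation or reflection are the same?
(6-1)!/2 = 120/2 = 60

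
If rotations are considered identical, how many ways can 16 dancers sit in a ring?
Circular: fix one position, arrange the rest. (16-1)! = 1307674368000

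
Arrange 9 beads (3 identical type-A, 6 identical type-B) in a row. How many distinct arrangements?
9! / (3! × 6!) = 84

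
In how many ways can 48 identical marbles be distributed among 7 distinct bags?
C(48+7-1, 7-1) = C(54, 6) = 25827165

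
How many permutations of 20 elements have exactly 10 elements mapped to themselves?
Choose the 10 fixed points C(20,10) = 184756, derange the rest: !10 = Σ_{j=0}^{10} (-1)^j·10!/j! = 3628800 - 3628800 + 1814400 - 604800 + 151200 - 30240 + 5040 - 720 + 90 - 10 + 1 = 1334961. Product = 184756 × 1334961 = 246642054516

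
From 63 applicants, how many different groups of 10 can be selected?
C(63,10) = 63!/(10!×53!) = 127805525001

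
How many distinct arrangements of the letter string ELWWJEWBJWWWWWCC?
16! / (1! × 2! × 2! × 2! × 8! × 1!) = 64864800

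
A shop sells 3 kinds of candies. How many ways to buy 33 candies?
C(33+3-1, 3-1) = C(35, 2) = 595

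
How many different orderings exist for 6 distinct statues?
6! = 720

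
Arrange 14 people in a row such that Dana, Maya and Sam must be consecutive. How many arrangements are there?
Treat the 3 as one block: (14-3+1)! × 3! = 479001600 × 6 = 2874009600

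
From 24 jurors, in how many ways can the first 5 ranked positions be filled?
P(24,5) = 24!/(24-5)! = 5100480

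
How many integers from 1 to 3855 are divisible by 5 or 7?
⌊3855/5⌋ + ⌊3855/7⌋ - ⌊3855/35⌋ = 771 + 550 - 110 = 1211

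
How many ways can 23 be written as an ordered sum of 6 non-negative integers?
C(23+6-1, 6-1) = C(28, 5) = 98280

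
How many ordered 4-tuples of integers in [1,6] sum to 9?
Coefficient of x^9 in (x + x² + ... + x^6)^4. By inclusion-exclusion on dice exceeding 6: Σ_j (-1)^j C(4,j)·C(9-1-6j, 3) = C(4,0)·C(8,3) = 1·56 = 56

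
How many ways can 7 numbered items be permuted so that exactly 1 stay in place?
Choose the 1 fixed point C(7,1) = 7, derange the rest: !6 = Σ_{j=0}^{6} (-1)^j·6!/j! = 720 - 720 + 360 - 120 + 30 - 6 + 1 = 265. Product = 7 × 265 = 1855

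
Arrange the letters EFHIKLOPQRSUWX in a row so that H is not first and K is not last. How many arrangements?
By inclusion-exclusion: 14! - 2×(14-1)! + (14-2)! = 87178291200 - 12454041600 + 479001600 = 75203251200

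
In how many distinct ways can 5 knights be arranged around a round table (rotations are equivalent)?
Circular: fix one position, arrange the rest. (5-1)! = 24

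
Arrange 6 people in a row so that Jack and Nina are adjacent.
Treat as block: (6-1)! × 2! = 120 × 2 = 240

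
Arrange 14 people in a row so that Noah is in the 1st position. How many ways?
Fix one position: (14-1)! = 6227020800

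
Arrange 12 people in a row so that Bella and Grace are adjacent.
Treat as block: (12-1)! × 2! = 39916800 × 2 = 79833600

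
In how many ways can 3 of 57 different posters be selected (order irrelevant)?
C(57,3) = 57!/(3!×54!) = 29260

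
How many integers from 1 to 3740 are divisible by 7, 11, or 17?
⌊3740/7⌋+⌊3740/11⌋+⌊3740/17⌋ - ⌊3740/77⌋-⌊3740/119⌋-⌊3740/187⌋ + ⌊3740/1309⌋ = 534+340+220 - 48-31-20 + 2 = 997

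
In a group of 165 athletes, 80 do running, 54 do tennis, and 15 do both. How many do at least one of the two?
|A∪B| = |A| + |B| - |A∩B| = 80 + 54 - 15 = 119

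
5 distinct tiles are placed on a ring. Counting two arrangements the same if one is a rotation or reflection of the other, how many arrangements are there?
(5-1)!/2 = 24/2 = 12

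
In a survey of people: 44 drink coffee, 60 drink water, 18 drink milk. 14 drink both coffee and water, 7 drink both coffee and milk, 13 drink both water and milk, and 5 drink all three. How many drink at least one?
|A∪B∪C| = 44+60+18-14-7-13+5 = 93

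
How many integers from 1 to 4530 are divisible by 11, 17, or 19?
⌊4530/11⌋+⌊4530/17⌋+⌊4530/19⌋ - ⌊4530/187⌋-⌊4530/209⌋-⌊4530/323⌋ + ⌊4530/3553⌋ = 411+266+238 - 24-21-14 + 1 = 857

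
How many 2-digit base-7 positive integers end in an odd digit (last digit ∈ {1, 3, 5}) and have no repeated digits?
Last∈{1,3,5}. Last=0: 0. Last nonzero: 3×5×P(5,0) = 15. Total = 15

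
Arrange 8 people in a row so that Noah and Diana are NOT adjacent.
Total - adjacent = 8! - (8-1)!×2 = 40320 - 10080 = 30240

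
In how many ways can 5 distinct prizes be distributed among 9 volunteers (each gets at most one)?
P(9,5) = 9!/(9-5)! = 15120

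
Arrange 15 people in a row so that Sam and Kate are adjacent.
Treat as block: (15-1)! × 2! = 87178291200 × 2 = 174356582400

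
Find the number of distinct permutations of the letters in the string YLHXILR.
7! / (1! × 1! × 1! × 2! × 1! × 1!) = 2520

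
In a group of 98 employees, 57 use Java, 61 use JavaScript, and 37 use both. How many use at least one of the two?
|A∪B| = |A| + |B| - |A∩B| = 57 + 61 - 37 = 81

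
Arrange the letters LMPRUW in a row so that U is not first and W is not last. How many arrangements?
By inclusion-exclusion: 6! - 2×(6-1)! + (6-2)! = 720 - 240 + 24 = 504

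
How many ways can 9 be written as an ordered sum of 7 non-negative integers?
C(9+7-1, 7-1) = C(15, 6) = 5005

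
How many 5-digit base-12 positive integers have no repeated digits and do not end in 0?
Last digit: 11 nonzero choices. First digit: 10 (nonzero, ≠last). Middle 3: P(10,3) = 720. Total = 79200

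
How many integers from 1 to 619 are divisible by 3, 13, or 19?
⌊619/3⌋+⌊619/13⌋+⌊619/19⌋ - ⌊619/39⌋-⌊619/57⌋-⌊619/247⌋ + ⌊619/741⌋ = 206+47+32 - 15-10-2 + 0 = 258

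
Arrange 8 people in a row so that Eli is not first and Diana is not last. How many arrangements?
By inclusion-exclusion: 8! - 2×(8-1)! + (8-2)! = 40320 - 10080 + 720 = 30960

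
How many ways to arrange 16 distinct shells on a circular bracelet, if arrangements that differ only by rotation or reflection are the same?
(16-1)!/2 = 1307674368000/2 = 653837184000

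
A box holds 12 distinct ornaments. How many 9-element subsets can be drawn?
C(12,9) = 12!/(9!×3!) = 220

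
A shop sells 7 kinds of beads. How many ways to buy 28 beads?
C(28+7-1, 7-1) = C(34, 6) = 1344904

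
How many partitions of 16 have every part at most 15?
Let r_j(i) = number of partitions of i into parts ≤ j, for i = 0..16. r_1(i) = 1 for all i; r_j(i) = r_{j-1}(i) + r_j(i-j). Rows j = 2..15: ≤2: 1 1 2 2 3 3 4 4 5 5 6 6 7 7 8 8 9; ≤3: 1 1 2 3 4 5 7 8 10 12 14 16 19 21 24 27 30; ≤4: 1 1 2 3 5 6 9 11 15 18 23 27 34 39 47 54 64; ≤5: 1 1 2 3 5 7 10 13 18 23 30 37 47 57 70 84 101; ≤6: 1 1 2 3 5 7 11 14 20 26 35 44 58 71 90 110 136; ≤7: 1 1 2 3 5 7 11 15 21 28 38 49 65 82 105 131 164; ≤8: 1 1 2 3 5 7 11 15 22 29 40 52 70 89 116 146 186; ≤9: 1 1 2 3 5 7 11 15 22 30 41 54 73 94 123 157 201; ≤10: 1 1 2 3 5 7 11 15 22 30 42 55 75 97 128 164 212; ≤11: 1 1 2 3 5 7 11 15 22 30 42 56 76 99 131 169 219; ≤12: 1 1 2 3 5 7 11 15 22 30 42 56 77 100 133 172 224; ≤13: 1 1 2 3 5 7 11 15 22 30 42 56 77 101 134 174 227; ≤14: 1 1 2 3 5 7 11 15 22 30 42 56 77 101 135 175 229; ≤15: 1 1 2 3 5 7 11 15 22 30 42 56 77 101 135 176 230. r_15(16) = 230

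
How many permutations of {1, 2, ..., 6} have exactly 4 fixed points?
Choose the 4 fixed points C(6,4) = 15, derange the rest: !2 = Σ_{j=0}^{2} (-1)^j·2!/j! = 2 - 2 + 1 = 1. Product = 15 × 1 = 15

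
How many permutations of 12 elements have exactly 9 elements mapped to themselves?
Choose the 9 fixed points C(12,9) = 220, derange the rest: !3 = Σ_{j=0}^{3} (-1)^j·3!/j! = 6 - 6 + 3 - 1 = 2. Product = 220 × 2 = 440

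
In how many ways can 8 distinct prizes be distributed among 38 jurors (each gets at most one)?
P(38,8) = 38!/(38-8)! = 1971788797440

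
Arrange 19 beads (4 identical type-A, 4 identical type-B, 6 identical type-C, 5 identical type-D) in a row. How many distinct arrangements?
19! / (4! × 4! × 6! × 5!) = 2444321880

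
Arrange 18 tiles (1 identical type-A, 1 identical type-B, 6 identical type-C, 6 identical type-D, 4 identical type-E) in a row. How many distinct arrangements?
18! / (1! × 1! × 6! × 6! × 4!) = 514594080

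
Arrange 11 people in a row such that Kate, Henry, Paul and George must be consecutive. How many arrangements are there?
Treat the 4 as one block: (11-4+1)! × 4! = 40320 × 24 = 967680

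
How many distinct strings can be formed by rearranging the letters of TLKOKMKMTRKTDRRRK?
17! / (5! × 2! × 4! × 1! × 1! × 3! × 1!) = 10291881600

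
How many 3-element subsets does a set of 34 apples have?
C(34,3) = 34!/(3!×31!) = 5984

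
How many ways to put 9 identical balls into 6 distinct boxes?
C(9+6-1, 6-1) = C(14, 5) = 2002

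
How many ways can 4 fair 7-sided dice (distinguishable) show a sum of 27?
Coefficient of x^27 in (x + x² + ... + x^7)^4. By inclusion-exclusion on dice exceeding 7: Σ_j (-1)^j C(4,j)·C(27-1-7j, 3) = C(4,0)·C(26,3) - C(4,1)·C(19,3) + C(4,2)·C(12,3) - C(4,3)·C(5,3) = 1·2600 - 4·969 + 6·220 - 4·10 = 4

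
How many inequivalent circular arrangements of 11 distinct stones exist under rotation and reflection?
(11-1)!/2 = 3628800/2 = 1814400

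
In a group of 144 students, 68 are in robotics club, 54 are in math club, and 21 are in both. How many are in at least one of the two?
|A∪B| = |A| + |B| - |A∩B| = 68 + 54 - 21 = 101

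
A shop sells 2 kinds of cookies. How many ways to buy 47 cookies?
C(47+2-1, 2-1) = C(48, 1) = 48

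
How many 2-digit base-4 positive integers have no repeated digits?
First digit: 3 choices (nonzero). Then descending: 3 × 3 = 9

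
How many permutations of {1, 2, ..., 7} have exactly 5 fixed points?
Choose the 5 fixed points C(7,5) = 21, derange the rest: !2 = Σ_{j=0}^{2} (-1)^j·2!/j! = 2 - 2 + 1 = 1. Product = 21 × 1 = 21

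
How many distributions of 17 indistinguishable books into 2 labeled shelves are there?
C(17+2-1, 2-1) = C(18, 1) = 18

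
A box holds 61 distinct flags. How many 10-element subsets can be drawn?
C(61,10) = 61!/(10!×51!) = 90177170226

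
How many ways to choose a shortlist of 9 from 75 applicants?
C(75,9) = 75!/(9!×66!) = 125595622175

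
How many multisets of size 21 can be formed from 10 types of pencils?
C(21+10-1, 10-1) = C(30, 9) = 14307150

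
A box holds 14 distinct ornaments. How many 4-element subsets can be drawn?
C(14,4) = 14!/(4!×10!) = 1001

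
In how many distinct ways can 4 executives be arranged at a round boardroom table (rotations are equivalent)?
Circular: fix one position, arrange the rest. (4-1)! = 6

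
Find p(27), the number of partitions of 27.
Pentagonal recurrence p(n) = p(n-1) + p(n-2) - p(n-5) - p(n-7) + p(n-12) + p(n-15) - ... gives p(0..26) = 1, 1, 2, 3, 5, 7, 11, 15, 22, 30, 42, 56, 77, 101, 135, 176, 231, 297, 385, 490, 627, 792, 1002, 1255, 1575, 1958, 2436. p(27) = p(26) + p(25) - p(22) - p(20) + p(15) + p(12) - p(5) - p(1) = 2436 + 1958 - 1002 - 627 + 176 + 77 - 7 - 1 = 3010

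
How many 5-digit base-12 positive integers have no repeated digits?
First digit: 11 choices (nonzero). Then descending: 11 × 11 × 10 × 9 × 8 = 87120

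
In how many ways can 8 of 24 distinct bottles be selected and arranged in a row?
P(24,8) = 24!/(24-8)! = 29654190720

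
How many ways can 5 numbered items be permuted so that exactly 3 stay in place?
Choose the 3 fixed points C(5,3) = 10, derange the rest: !2 = Σ_{j=0}^{2} (-1)^j·2!/j! = 2 - 2 + 1 = 1. Product = 10 × 1 = 10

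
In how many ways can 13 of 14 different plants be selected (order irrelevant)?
C(14,13) = 14!/(13!×1!) = 14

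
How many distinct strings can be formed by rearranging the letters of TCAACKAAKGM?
11! / (2! × 4! × 1! × 1! × 1! × 2!) = 415800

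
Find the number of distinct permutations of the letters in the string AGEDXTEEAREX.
12! / (1! × 1! × 1! × 1! × 4! × 2! × 2!) = 4989600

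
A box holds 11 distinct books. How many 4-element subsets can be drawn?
C(11,4) = 11!/(4!×7!) = 330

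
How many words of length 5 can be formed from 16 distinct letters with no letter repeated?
P(16,5) = 16!/(16-5)! = 524160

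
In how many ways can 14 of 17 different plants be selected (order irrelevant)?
C(17,14) = 17!/(14!×3!) = 680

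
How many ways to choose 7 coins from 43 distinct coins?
C(43,7) = 43!/(7!×36!) = 32224114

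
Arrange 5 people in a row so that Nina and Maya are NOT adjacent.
Total - adjacent = 5! - (5-1)!×2 = 120 - 48 = 72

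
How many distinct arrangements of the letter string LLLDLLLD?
8! / (2! × 6!) = 28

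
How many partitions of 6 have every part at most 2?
Let r_j(i) = number of partitions of i into parts ≤ j, for i = 0..6. r_1(i) = 1 for all i; r_j(i) = r_{j-1}(i) + r_j(i-j). Rows j = 2..2: ≤2: 1 1 2 2 3 3 4. r_2(6) = 4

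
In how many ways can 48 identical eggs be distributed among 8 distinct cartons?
C(48+8-1, 8-1) = C(55, 7) = 202927725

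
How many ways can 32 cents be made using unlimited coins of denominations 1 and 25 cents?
Coefficient of x^32 in 1/(1-x^1) · 1/(1-x^25). Use j coins of 25 for j = 0..⌊32/25⌋ = 1, the rest in 1s: 1 + 1 = 2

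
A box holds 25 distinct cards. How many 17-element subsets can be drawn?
C(25,17) = 25!/(17!×8!) = 1081575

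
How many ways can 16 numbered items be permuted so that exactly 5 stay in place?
Choose the 5 fixed points C(16,5) = 4368, derange the rest: !11 = Σ_{j=0}^{11} (-1)^j·11!/j! = 39916800 - 39916800 + 19958400 - 6652800 + 1663200 - 332640 + 55440 - 7920 + 990 - 110 + 11 - 1 = 14684570. Product = 4368 × 14684570 = 64142201760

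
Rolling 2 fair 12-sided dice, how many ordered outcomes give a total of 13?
Coefficient of x^13 in (x + x² + ... + x^12)^2. By inclusion-exclusion on dice exceeding 12: Σ_j (-1)^j C(2,j)·C(13-1-12j, 1) = C(2,0)·C(12,1) = 1·12 = 12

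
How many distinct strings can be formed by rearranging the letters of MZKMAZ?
6! / (1! × 1! × 2! × 2!) = 180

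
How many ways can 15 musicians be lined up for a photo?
15! = 1307674368000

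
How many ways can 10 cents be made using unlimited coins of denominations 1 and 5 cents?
Coefficient of x^10 in 1/(1-x^1) · 1/(1-x^5). Use j coins of 5 for j = 0..⌊10/5⌋ = 2, the rest in 1s: 2 + 1 = 3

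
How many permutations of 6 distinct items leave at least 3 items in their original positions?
Exactly j fixed points: C(6,j)·!(6-j); sum over j ≥ 3 (derangement numbers via !m = (m-1)·(!(m-1) + !(m-2)): !0..!3 = 1, 0, 1, 2). Σ_{j=3}^{6} C(6,j)·!(6-j) = C(6,3)·!3 + C(6,4)·!2 + C(6,5)·!1 + C(6,6)·!0 = 20·2 + 15·1 + 6·0 + 1·1 = 56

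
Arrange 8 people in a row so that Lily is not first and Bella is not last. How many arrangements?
By inclusion-exclusion: 8! - 2×(8-1)! + (8-2)! = 40320 - 10080 + 720 = 30960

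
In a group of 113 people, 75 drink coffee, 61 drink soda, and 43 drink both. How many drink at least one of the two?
|A∪B| = |A| + |B| - |A∩B| = 75 + 61 - 43 = 93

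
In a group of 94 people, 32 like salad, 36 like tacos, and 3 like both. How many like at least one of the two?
|A∪B| = |A| + |B| - |A∩B| = 32 + 36 - 3 = 65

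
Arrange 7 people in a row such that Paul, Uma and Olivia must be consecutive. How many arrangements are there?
Treat the 3 as one block: (7-3+1)! × 3! = 120 × 6 = 720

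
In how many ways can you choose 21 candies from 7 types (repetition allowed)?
C(21+7-1, 7-1) = C(27, 6) = 296010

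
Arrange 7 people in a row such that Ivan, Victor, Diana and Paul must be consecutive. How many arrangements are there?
Treat the 4 as one block: (7-4+1)! × 4! = 24 × 24 = 576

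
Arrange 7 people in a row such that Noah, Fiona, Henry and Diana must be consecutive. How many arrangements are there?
Treat the 4 as one block: (7-4+1)! × 4! = 24 × 24 = 576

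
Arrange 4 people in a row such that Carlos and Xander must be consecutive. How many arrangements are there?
Treat the 2 as one block: (4-2+1)! × 2! = 6 × 2 = 12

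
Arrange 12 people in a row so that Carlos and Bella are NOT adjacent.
Total - adjacent = 12! - (12-1)!×2 = 479001600 - 79833600 = 399168000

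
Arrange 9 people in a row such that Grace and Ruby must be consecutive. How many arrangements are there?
Treat the 2 as one block: (9-2+1)! × 2! = 40320 × 2 = 80640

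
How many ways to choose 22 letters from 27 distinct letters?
C(27,22) = 27!/(22!×5!) = 80730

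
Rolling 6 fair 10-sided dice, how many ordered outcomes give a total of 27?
Coefficient of x^27 in (x + x² + ... + x^10)^6. By inclusion-exclusion on dice exceeding 10: Σ_j (-1)^j C(6,j)·C(27-1-10j, 5) = C(6,0)·C(26,5) - C(6,1)·C(16,5) + C(6,2)·C(6,5) = 1·65780 - 6·4368 + 15·6 = 39662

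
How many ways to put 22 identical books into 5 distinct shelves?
C(22+5-1, 5-1) = C(26, 4) = 14950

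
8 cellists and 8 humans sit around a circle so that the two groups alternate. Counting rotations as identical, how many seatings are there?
Fix one of the cellists: (8-1)! ways for the remaining cellists, × 8! ways for the humans = 5040 × 40320 = 203212800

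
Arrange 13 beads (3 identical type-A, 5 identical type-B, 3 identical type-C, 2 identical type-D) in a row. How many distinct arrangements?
13! / (3! × 5! × 3! × 2!) = 720720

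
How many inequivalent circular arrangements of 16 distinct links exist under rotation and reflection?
(16-1)!/2 = 1307674368000/2 = 653837184000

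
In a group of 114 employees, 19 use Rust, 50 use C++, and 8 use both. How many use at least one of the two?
|A∪B| = |A| + |B| - |A∩B| = 19 + 50 - 8 = 61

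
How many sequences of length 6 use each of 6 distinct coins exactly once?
6! = 720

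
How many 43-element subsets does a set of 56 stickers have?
C(56,43) = 56!/(43!×13!) = 1889912732400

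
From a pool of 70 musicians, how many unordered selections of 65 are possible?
C(70,65) = 70!/(65!×5!) = 12103014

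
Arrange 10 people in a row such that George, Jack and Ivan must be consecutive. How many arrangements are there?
Treat the 3 as one block: (10-3+1)! × 3! = 40320 × 6 = 241920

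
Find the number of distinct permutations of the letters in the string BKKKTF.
6! / (3! × 1! × 1! × 1!) = 120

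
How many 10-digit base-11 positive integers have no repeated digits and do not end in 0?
Last digit: 10 nonzero choices. First digit: 9 (nonzero, ≠last). Middle 8: P(9,8) = 362880. Total = 32659200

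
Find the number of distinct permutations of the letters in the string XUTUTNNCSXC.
11! / (2! × 2! × 2! × 2! × 2! × 1!) = 1247400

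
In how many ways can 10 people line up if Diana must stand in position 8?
Fix one position: (10-1)! = 362880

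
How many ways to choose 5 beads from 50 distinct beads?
C(50,5) = 50!/(5!×45!) = 2118760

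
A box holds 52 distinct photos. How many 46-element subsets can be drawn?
C(52,46) = 52!/(46!×6!) = 20358520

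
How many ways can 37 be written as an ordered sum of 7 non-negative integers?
C(37+7-1, 7-1) = C(43, 6) = 6096454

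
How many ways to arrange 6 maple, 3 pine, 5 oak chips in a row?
14! / (6! × 3! × 5!) = 168168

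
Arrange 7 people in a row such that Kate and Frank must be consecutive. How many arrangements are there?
Treat the 2 as one block: (7-2+1)! × 2! = 720 × 2 = 1440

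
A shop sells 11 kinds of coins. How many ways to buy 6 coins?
C(6+11-1, 11-1) = C(16, 10) = 8008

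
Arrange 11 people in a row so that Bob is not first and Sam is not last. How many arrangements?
By inclusion-exclusion: 11! - 2×(11-1)! + (11-2)! = 39916800 - 7257600 + 362880 = 33022080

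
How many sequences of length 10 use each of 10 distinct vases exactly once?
10! = 3628800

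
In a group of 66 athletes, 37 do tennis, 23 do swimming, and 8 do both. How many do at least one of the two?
|A∪B| = |A| + |B| - |A∩B| = 37 + 23 - 8 = 52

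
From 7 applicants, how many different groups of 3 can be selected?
C(7,3) = 7!/(3!×4!) = 35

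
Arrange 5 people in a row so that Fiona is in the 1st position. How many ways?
Fix one position: (5-1)! = 24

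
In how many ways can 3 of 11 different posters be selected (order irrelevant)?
C(11,3) = 11!/(3!×8!) = 165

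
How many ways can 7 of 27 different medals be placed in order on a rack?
P(27,7) = 27!/(27-7)! = 4475671200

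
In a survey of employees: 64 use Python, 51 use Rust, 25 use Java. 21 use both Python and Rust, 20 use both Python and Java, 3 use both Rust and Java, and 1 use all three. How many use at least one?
|A∪B∪C| = 64+51+25-21-20-3+1 = 97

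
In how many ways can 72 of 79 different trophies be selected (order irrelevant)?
C(79,72) = 79!/(72!×7!) = 2898753715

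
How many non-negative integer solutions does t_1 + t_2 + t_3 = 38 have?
C(38+3-1, 3-1) = C(40, 2) = 780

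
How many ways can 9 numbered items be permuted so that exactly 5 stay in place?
Choose the 5 fixed points C(9,5) = 126, derange the rest: !4 = Σ_{j=0}^{4} (-1)^j·4!/j! = 24 - 24 + 12 - 4 + 1 = 9. Product = 126 × 9 = 1134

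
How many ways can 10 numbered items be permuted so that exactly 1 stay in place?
Choose the 1 fixed point C(10,1) = 10, derange the rest: !9 = Σ_{j=0}^{9} (-1)^j·9!/j! = 362880 - 362880 + 181440 - 60480 + 15120 - 3024 + 504 - 72 + 9 - 1 = 133496. Product = 10 × 133496 = 1334960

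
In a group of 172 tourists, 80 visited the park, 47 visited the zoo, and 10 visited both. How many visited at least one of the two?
|A∪B| = |A| + |B| - |A∩B| = 80 + 47 - 10 = 117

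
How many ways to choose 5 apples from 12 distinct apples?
C(12,5) = 12!/(5!×7!) = 792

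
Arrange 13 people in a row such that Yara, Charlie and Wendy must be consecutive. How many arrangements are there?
Treat the 3 as one block: (13-3+1)! × 3! = 39916800 × 6 = 239500800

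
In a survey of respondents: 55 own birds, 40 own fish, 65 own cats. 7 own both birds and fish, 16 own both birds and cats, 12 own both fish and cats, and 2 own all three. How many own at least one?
|A∪B∪C| = 55+40+65-7-16-12+2 = 127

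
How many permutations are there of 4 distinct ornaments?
4! = 24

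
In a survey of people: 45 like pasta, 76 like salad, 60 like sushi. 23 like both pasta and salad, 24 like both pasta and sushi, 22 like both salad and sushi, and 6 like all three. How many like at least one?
|A∪B∪C| = 45+76+60-23-24-22+6 = 118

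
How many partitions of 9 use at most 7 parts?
By conjugation, equals partitions of 9 into parts ≤ 7. Let r_j(i) = number of partitions of i into parts ≤ j, for i = 0..9. r_1(i) = 1 for all i; r_j(i) = r_{j-1}(i) + r_j(i-j). Rows j = 2..7: ≤2: 1 1 2 2 3 3 4 4 5 5; ≤3: 1 1 2 3 4 5 7 8 10 12; ≤4: 1 1 2 3 5 6 9 11 15 18; ≤5: 1 1 2 3 5 7 10 13 18 23; ≤6: 1 1 2 3 5 7 11 14 20 26; ≤7: 1 1 2 3 5 7 11 15 21 28. r_7(9) = 28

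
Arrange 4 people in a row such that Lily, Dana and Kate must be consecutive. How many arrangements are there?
Treat the 3 as one block: (4-3+1)! × 3! = 2 × 6 = 12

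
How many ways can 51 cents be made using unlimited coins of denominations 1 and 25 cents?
Coefficient of x^51 in 1/(1-x^1) · 1/(1-x^25). Use j coins of 25 for j = 0..⌊51/25⌋ = 2, the rest in 1s: 2 + 1 = 3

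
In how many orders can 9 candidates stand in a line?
9! = 362880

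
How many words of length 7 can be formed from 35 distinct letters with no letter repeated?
P(35,7) = 35!/(35-7)! = 33891580800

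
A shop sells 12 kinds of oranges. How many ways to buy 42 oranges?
C(42+12-1, 12-1) = C(53, 11) = 76223753060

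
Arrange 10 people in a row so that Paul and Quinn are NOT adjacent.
Total - adjacent = 10! - (10-1)!×2 = 3628800 - 725760 = 2903040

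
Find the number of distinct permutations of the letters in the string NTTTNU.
6! / (2! × 1! × 3!) = 60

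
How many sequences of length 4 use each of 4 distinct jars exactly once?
4! = 24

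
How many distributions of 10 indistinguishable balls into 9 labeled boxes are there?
C(10+9-1, 9-1) = C(18, 8) = 43758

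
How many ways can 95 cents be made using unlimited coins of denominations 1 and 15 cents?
Coefficient of x^95 in 1/(1-x^1) · 1/(1-x^15). Use j coins of 15 for j = 0..⌊95/15⌋ = 6, the rest in 1s: 6 + 1 = 7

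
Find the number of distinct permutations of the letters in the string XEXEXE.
6! / (3! × 3!) = 20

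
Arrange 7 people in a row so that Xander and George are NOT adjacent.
Total - adjacent = 7! - (7-1)!×2 = 5040 - 1440 = 3600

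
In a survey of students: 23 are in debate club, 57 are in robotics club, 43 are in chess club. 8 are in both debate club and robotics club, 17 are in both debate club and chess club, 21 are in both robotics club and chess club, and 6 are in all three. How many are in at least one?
|A∪B∪C| = 23+57+43-8-17-21+6 = 83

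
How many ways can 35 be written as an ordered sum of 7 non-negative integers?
C(35+7-1, 7-1) = C(41, 6) = 4496388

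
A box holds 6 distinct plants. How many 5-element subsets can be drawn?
C(6,5) = 6!/(5!×1!) = 6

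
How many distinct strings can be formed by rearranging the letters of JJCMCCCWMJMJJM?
14! / (5! × 4! × 4! × 1!) = 1261260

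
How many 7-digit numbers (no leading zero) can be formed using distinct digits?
First digit: 9 choices (nonzero). Then descending: 9 × 9 × 8 × 7 × 6 × 5 × 4 = 544320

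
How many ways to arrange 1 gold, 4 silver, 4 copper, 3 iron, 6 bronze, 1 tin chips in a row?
19! / (1! × 4! × 4! × 3! × 6! × 1!) = 48886437600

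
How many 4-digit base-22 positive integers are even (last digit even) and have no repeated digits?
Last∈{0,2,4,6,8,10,12,14,16,18,20}. Last=0: 7980. Last nonzero: 10×20×P(20,2) = 76000. Total = 83980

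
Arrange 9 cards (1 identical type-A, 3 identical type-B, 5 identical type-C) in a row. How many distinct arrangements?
9! / (1! × 3! × 5!) = 504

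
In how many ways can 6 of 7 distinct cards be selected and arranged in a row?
P(7,6) = 7!/(7-6)! = 5040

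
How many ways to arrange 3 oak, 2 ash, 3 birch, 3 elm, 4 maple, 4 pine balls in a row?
19! / (3! × 2! × 3! × 3! × 4! × 4!) = 488864376000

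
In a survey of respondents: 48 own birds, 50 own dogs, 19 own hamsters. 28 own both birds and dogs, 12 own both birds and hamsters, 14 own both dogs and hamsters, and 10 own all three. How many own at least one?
|A∪B∪C| = 48+50+19-28-12-14+10 = 73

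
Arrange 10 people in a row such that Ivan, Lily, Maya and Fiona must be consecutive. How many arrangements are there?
Treat the 4 as one block: (10-4+1)! × 4! = 5040 × 24 = 120960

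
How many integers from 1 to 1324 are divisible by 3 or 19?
⌊1324/3⌋ + ⌊1324/19⌋ - ⌊1324/57⌋ = 441 + 69 - 23 = 487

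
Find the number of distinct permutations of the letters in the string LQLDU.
5! / (1! × 1! × 1! × 2!) = 60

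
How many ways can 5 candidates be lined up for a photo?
5! = 120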